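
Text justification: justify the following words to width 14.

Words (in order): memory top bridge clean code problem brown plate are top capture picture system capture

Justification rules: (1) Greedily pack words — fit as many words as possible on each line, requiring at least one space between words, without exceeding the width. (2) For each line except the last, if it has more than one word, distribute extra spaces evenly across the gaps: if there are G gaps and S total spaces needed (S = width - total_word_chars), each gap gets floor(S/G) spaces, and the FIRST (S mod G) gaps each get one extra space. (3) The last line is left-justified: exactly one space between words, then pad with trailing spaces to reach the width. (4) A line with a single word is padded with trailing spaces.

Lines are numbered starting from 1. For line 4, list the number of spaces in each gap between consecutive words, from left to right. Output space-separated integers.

Answer: 4

Derivation:
Line 1: ['memory', 'top'] (min_width=10, slack=4)
Line 2: ['bridge', 'clean'] (min_width=12, slack=2)
Line 3: ['code', 'problem'] (min_width=12, slack=2)
Line 4: ['brown', 'plate'] (min_width=11, slack=3)
Line 5: ['are', 'top'] (min_width=7, slack=7)
Line 6: ['capture'] (min_width=7, slack=7)
Line 7: ['picture', 'system'] (min_width=14, slack=0)
Line 8: ['capture'] (min_width=7, slack=7)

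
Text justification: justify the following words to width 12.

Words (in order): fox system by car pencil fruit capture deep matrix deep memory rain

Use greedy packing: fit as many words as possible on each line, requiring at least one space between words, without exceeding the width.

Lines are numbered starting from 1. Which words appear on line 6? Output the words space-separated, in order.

Answer: memory rain

Derivation:
Line 1: ['fox', 'system'] (min_width=10, slack=2)
Line 2: ['by', 'car'] (min_width=6, slack=6)
Line 3: ['pencil', 'fruit'] (min_width=12, slack=0)
Line 4: ['capture', 'deep'] (min_width=12, slack=0)
Line 5: ['matrix', 'deep'] (min_width=11, slack=1)
Line 6: ['memory', 'rain'] (min_width=11, slack=1)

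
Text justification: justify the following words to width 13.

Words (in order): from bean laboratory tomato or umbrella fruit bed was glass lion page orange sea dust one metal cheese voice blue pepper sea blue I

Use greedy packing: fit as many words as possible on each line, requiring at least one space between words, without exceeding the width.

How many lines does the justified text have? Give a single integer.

Line 1: ['from', 'bean'] (min_width=9, slack=4)
Line 2: ['laboratory'] (min_width=10, slack=3)
Line 3: ['tomato', 'or'] (min_width=9, slack=4)
Line 4: ['umbrella'] (min_width=8, slack=5)
Line 5: ['fruit', 'bed', 'was'] (min_width=13, slack=0)
Line 6: ['glass', 'lion'] (min_width=10, slack=3)
Line 7: ['page', 'orange'] (min_width=11, slack=2)
Line 8: ['sea', 'dust', 'one'] (min_width=12, slack=1)
Line 9: ['metal', 'cheese'] (min_width=12, slack=1)
Line 10: ['voice', 'blue'] (min_width=10, slack=3)
Line 11: ['pepper', 'sea'] (min_width=10, slack=3)
Line 12: ['blue', 'I'] (min_width=6, slack=7)
Total lines: 12

Answer: 12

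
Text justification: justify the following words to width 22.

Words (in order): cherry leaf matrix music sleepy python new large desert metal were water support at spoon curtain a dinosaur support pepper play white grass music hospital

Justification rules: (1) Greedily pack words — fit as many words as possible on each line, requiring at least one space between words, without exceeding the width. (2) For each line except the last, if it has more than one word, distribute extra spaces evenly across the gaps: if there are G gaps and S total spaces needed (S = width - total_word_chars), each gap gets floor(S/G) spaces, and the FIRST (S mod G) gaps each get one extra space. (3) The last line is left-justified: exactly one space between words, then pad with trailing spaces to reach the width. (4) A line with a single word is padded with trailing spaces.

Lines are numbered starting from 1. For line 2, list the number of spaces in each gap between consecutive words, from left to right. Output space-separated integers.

Line 1: ['cherry', 'leaf', 'matrix'] (min_width=18, slack=4)
Line 2: ['music', 'sleepy', 'python'] (min_width=19, slack=3)
Line 3: ['new', 'large', 'desert', 'metal'] (min_width=22, slack=0)
Line 4: ['were', 'water', 'support', 'at'] (min_width=21, slack=1)
Line 5: ['spoon', 'curtain', 'a'] (min_width=15, slack=7)
Line 6: ['dinosaur', 'support'] (min_width=16, slack=6)
Line 7: ['pepper', 'play', 'white'] (min_width=17, slack=5)
Line 8: ['grass', 'music', 'hospital'] (min_width=20, slack=2)

Answer: 3 2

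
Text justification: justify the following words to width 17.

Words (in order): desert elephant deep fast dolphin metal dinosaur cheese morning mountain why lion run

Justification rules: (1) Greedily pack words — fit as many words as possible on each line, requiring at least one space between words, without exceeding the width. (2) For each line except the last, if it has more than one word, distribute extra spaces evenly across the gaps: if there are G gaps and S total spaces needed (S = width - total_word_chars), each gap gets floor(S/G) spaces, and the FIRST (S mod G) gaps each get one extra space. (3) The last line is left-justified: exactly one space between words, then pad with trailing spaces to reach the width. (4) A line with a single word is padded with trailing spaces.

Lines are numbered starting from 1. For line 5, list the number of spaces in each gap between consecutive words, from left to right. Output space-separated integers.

Line 1: ['desert', 'elephant'] (min_width=15, slack=2)
Line 2: ['deep', 'fast', 'dolphin'] (min_width=17, slack=0)
Line 3: ['metal', 'dinosaur'] (min_width=14, slack=3)
Line 4: ['cheese', 'morning'] (min_width=14, slack=3)
Line 5: ['mountain', 'why', 'lion'] (min_width=17, slack=0)
Line 6: ['run'] (min_width=3, slack=14)

Answer: 1 1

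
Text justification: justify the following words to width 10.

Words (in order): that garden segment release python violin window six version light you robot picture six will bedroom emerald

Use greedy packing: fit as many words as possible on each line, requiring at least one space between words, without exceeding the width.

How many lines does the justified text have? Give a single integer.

Answer: 14

Derivation:
Line 1: ['that'] (min_width=4, slack=6)
Line 2: ['garden'] (min_width=6, slack=4)
Line 3: ['segment'] (min_width=7, slack=3)
Line 4: ['release'] (min_width=7, slack=3)
Line 5: ['python'] (min_width=6, slack=4)
Line 6: ['violin'] (min_width=6, slack=4)
Line 7: ['window', 'six'] (min_width=10, slack=0)
Line 8: ['version'] (min_width=7, slack=3)
Line 9: ['light', 'you'] (min_width=9, slack=1)
Line 10: ['robot'] (min_width=5, slack=5)
Line 11: ['picture'] (min_width=7, slack=3)
Line 12: ['six', 'will'] (min_width=8, slack=2)
Line 13: ['bedroom'] (min_width=7, slack=3)
Line 14: ['emerald'] (min_width=7, slack=3)
Total lines: 14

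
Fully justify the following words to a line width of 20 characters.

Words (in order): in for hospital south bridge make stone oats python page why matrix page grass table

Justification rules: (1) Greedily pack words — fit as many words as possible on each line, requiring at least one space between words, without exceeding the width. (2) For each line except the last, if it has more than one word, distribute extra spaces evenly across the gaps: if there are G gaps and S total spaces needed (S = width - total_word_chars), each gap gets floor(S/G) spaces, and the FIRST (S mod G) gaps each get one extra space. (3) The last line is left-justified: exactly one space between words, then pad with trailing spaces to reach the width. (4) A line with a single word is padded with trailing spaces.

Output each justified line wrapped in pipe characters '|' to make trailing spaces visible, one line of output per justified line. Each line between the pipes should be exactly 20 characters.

Answer: |in    for   hospital|
|south   bridge  make|
|stone   oats  python|
|page why matrix page|
|grass table         |

Derivation:
Line 1: ['in', 'for', 'hospital'] (min_width=15, slack=5)
Line 2: ['south', 'bridge', 'make'] (min_width=17, slack=3)
Line 3: ['stone', 'oats', 'python'] (min_width=17, slack=3)
Line 4: ['page', 'why', 'matrix', 'page'] (min_width=20, slack=0)
Line 5: ['grass', 'table'] (min_width=11, slack=9)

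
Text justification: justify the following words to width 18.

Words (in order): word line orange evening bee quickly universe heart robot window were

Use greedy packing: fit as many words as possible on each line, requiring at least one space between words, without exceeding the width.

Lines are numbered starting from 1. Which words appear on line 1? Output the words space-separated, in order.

Answer: word line orange

Derivation:
Line 1: ['word', 'line', 'orange'] (min_width=16, slack=2)
Line 2: ['evening', 'bee'] (min_width=11, slack=7)
Line 3: ['quickly', 'universe'] (min_width=16, slack=2)
Line 4: ['heart', 'robot', 'window'] (min_width=18, slack=0)
Line 5: ['were'] (min_width=4, slack=14)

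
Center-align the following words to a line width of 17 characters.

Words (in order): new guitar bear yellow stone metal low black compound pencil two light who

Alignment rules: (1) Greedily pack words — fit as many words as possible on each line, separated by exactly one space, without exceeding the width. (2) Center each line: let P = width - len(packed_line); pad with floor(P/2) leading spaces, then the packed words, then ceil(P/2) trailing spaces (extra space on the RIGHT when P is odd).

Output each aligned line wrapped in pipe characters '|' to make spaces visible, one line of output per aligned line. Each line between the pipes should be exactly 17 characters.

Answer: | new guitar bear |
|  yellow stone   |
| metal low black |
| compound pencil |
|  two light who  |

Derivation:
Line 1: ['new', 'guitar', 'bear'] (min_width=15, slack=2)
Line 2: ['yellow', 'stone'] (min_width=12, slack=5)
Line 3: ['metal', 'low', 'black'] (min_width=15, slack=2)
Line 4: ['compound', 'pencil'] (min_width=15, slack=2)
Line 5: ['two', 'light', 'who'] (min_width=13, slack=4)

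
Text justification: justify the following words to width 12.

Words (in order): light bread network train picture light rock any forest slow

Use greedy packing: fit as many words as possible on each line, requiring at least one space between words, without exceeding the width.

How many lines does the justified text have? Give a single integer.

Line 1: ['light', 'bread'] (min_width=11, slack=1)
Line 2: ['network'] (min_width=7, slack=5)
Line 3: ['train'] (min_width=5, slack=7)
Line 4: ['picture'] (min_width=7, slack=5)
Line 5: ['light', 'rock'] (min_width=10, slack=2)
Line 6: ['any', 'forest'] (min_width=10, slack=2)
Line 7: ['slow'] (min_width=4, slack=8)
Total lines: 7

Answer: 7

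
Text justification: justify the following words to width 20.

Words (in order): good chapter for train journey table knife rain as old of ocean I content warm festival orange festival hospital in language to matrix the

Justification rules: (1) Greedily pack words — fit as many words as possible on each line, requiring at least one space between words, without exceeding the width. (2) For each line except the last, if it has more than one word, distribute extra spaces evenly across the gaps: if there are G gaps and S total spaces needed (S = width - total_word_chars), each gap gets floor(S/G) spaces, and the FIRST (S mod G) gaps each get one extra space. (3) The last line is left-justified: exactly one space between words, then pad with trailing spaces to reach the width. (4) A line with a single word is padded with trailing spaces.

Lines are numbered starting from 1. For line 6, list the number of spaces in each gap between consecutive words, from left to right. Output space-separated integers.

Answer: 1 1

Derivation:
Line 1: ['good', 'chapter', 'for'] (min_width=16, slack=4)
Line 2: ['train', 'journey', 'table'] (min_width=19, slack=1)
Line 3: ['knife', 'rain', 'as', 'old', 'of'] (min_width=20, slack=0)
Line 4: ['ocean', 'I', 'content', 'warm'] (min_width=20, slack=0)
Line 5: ['festival', 'orange'] (min_width=15, slack=5)
Line 6: ['festival', 'hospital', 'in'] (min_width=20, slack=0)
Line 7: ['language', 'to', 'matrix'] (min_width=18, slack=2)
Line 8: ['the'] (min_width=3, slack=17)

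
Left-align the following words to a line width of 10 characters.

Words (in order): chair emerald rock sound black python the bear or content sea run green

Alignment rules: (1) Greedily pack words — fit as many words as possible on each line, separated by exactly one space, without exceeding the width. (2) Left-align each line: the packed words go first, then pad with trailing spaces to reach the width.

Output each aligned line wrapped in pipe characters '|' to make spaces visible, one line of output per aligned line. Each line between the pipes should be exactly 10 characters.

Line 1: ['chair'] (min_width=5, slack=5)
Line 2: ['emerald'] (min_width=7, slack=3)
Line 3: ['rock', 'sound'] (min_width=10, slack=0)
Line 4: ['black'] (min_width=5, slack=5)
Line 5: ['python', 'the'] (min_width=10, slack=0)
Line 6: ['bear', 'or'] (min_width=7, slack=3)
Line 7: ['content'] (min_width=7, slack=3)
Line 8: ['sea', 'run'] (min_width=7, slack=3)
Line 9: ['green'] (min_width=5, slack=5)

Answer: |chair     |
|emerald   |
|rock sound|
|black     |
|python the|
|bear or   |
|content   |
|sea run   |
|green     |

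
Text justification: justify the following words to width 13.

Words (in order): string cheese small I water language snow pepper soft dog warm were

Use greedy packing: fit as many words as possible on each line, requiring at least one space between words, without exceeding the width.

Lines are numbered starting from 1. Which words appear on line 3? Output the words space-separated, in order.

Answer: language snow

Derivation:
Line 1: ['string', 'cheese'] (min_width=13, slack=0)
Line 2: ['small', 'I', 'water'] (min_width=13, slack=0)
Line 3: ['language', 'snow'] (min_width=13, slack=0)
Line 4: ['pepper', 'soft'] (min_width=11, slack=2)
Line 5: ['dog', 'warm', 'were'] (min_width=13, slack=0)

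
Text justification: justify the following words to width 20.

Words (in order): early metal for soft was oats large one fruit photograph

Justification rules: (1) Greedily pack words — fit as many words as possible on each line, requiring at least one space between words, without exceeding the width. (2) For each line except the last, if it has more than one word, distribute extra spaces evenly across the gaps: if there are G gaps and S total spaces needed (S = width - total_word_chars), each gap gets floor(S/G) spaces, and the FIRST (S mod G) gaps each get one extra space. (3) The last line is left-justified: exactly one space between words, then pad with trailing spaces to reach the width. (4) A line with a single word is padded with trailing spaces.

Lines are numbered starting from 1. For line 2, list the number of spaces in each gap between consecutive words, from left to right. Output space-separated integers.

Line 1: ['early', 'metal', 'for', 'soft'] (min_width=20, slack=0)
Line 2: ['was', 'oats', 'large', 'one'] (min_width=18, slack=2)
Line 3: ['fruit', 'photograph'] (min_width=16, slack=4)

Answer: 2 2 1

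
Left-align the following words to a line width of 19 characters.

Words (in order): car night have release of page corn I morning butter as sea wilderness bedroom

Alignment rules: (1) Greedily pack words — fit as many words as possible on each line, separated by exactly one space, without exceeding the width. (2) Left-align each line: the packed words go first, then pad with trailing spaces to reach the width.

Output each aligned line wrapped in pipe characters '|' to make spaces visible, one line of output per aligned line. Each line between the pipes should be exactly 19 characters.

Answer: |car night have     |
|release of page    |
|corn I morning     |
|butter as sea      |
|wilderness bedroom |

Derivation:
Line 1: ['car', 'night', 'have'] (min_width=14, slack=5)
Line 2: ['release', 'of', 'page'] (min_width=15, slack=4)
Line 3: ['corn', 'I', 'morning'] (min_width=14, slack=5)
Line 4: ['butter', 'as', 'sea'] (min_width=13, slack=6)
Line 5: ['wilderness', 'bedroom'] (min_width=18, slack=1)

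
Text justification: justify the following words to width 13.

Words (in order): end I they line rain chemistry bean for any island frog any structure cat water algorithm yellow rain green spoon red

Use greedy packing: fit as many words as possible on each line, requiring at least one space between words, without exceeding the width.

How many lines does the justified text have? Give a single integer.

Line 1: ['end', 'I', 'they'] (min_width=10, slack=3)
Line 2: ['line', 'rain'] (min_width=9, slack=4)
Line 3: ['chemistry'] (min_width=9, slack=4)
Line 4: ['bean', 'for', 'any'] (min_width=12, slack=1)
Line 5: ['island', 'frog'] (min_width=11, slack=2)
Line 6: ['any', 'structure'] (min_width=13, slack=0)
Line 7: ['cat', 'water'] (min_width=9, slack=4)
Line 8: ['algorithm'] (min_width=9, slack=4)
Line 9: ['yellow', 'rain'] (min_width=11, slack=2)
Line 10: ['green', 'spoon'] (min_width=11, slack=2)
Line 11: ['red'] (min_width=3, slack=10)
Total lines: 11

Answer: 11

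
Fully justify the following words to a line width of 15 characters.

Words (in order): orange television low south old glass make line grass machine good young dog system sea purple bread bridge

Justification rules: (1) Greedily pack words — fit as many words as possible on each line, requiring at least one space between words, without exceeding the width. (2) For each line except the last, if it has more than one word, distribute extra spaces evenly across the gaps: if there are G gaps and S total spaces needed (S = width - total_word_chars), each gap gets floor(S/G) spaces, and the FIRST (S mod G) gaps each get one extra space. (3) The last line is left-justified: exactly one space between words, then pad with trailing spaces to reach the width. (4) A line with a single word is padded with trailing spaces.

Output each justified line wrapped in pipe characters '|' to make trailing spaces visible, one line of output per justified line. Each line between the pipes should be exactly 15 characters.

Answer: |orange         |
|television  low|
|south old glass|
|make line grass|
|machine    good|
|young       dog|
|system      sea|
|purple    bread|
|bridge         |

Derivation:
Line 1: ['orange'] (min_width=6, slack=9)
Line 2: ['television', 'low'] (min_width=14, slack=1)
Line 3: ['south', 'old', 'glass'] (min_width=15, slack=0)
Line 4: ['make', 'line', 'grass'] (min_width=15, slack=0)
Line 5: ['machine', 'good'] (min_width=12, slack=3)
Line 6: ['young', 'dog'] (min_width=9, slack=6)
Line 7: ['system', 'sea'] (min_width=10, slack=5)
Line 8: ['purple', 'bread'] (min_width=12, slack=3)
Line 9: ['bridge'] (min_width=6, slack=9)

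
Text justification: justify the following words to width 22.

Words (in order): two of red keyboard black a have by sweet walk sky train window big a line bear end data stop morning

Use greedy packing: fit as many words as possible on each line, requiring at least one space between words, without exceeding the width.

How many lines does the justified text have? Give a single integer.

Answer: 5

Derivation:
Line 1: ['two', 'of', 'red', 'keyboard'] (min_width=19, slack=3)
Line 2: ['black', 'a', 'have', 'by', 'sweet'] (min_width=21, slack=1)
Line 3: ['walk', 'sky', 'train', 'window'] (min_width=21, slack=1)
Line 4: ['big', 'a', 'line', 'bear', 'end'] (min_width=19, slack=3)
Line 5: ['data', 'stop', 'morning'] (min_width=17, slack=5)
Total lines: 5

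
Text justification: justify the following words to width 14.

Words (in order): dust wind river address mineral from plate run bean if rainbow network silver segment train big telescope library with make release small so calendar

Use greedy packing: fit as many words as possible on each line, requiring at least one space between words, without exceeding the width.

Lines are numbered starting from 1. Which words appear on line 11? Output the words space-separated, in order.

Line 1: ['dust', 'wind'] (min_width=9, slack=5)
Line 2: ['river', 'address'] (min_width=13, slack=1)
Line 3: ['mineral', 'from'] (min_width=12, slack=2)
Line 4: ['plate', 'run', 'bean'] (min_width=14, slack=0)
Line 5: ['if', 'rainbow'] (min_width=10, slack=4)
Line 6: ['network', 'silver'] (min_width=14, slack=0)
Line 7: ['segment', 'train'] (min_width=13, slack=1)
Line 8: ['big', 'telescope'] (min_width=13, slack=1)
Line 9: ['library', 'with'] (min_width=12, slack=2)
Line 10: ['make', 'release'] (min_width=12, slack=2)
Line 11: ['small', 'so'] (min_width=8, slack=6)
Line 12: ['calendar'] (min_width=8, slack=6)

Answer: small so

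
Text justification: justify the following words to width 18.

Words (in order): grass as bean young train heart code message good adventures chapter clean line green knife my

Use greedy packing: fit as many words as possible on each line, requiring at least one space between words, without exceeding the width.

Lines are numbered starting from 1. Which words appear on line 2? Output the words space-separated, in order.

Line 1: ['grass', 'as', 'bean'] (min_width=13, slack=5)
Line 2: ['young', 'train', 'heart'] (min_width=17, slack=1)
Line 3: ['code', 'message', 'good'] (min_width=17, slack=1)
Line 4: ['adventures', 'chapter'] (min_width=18, slack=0)
Line 5: ['clean', 'line', 'green'] (min_width=16, slack=2)
Line 6: ['knife', 'my'] (min_width=8, slack=10)

Answer: young train heart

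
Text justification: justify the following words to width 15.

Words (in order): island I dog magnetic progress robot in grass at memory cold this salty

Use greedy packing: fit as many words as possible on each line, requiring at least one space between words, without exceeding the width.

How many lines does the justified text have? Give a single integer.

Answer: 6

Derivation:
Line 1: ['island', 'I', 'dog'] (min_width=12, slack=3)
Line 2: ['magnetic'] (min_width=8, slack=7)
Line 3: ['progress', 'robot'] (min_width=14, slack=1)
Line 4: ['in', 'grass', 'at'] (min_width=11, slack=4)
Line 5: ['memory', 'cold'] (min_width=11, slack=4)
Line 6: ['this', 'salty'] (min_width=10, slack=5)
Total lines: 6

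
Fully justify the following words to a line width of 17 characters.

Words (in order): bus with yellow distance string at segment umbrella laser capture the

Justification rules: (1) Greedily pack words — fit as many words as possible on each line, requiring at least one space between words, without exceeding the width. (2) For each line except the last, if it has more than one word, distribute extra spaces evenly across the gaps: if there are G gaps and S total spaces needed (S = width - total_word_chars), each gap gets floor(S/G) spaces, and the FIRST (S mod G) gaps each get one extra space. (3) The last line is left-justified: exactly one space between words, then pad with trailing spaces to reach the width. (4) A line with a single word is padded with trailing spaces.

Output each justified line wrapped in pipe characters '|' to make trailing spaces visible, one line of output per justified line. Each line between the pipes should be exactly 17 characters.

Line 1: ['bus', 'with', 'yellow'] (min_width=15, slack=2)
Line 2: ['distance', 'string'] (min_width=15, slack=2)
Line 3: ['at', 'segment'] (min_width=10, slack=7)
Line 4: ['umbrella', 'laser'] (min_width=14, slack=3)
Line 5: ['capture', 'the'] (min_width=11, slack=6)

Answer: |bus  with  yellow|
|distance   string|
|at        segment|
|umbrella    laser|
|capture the      |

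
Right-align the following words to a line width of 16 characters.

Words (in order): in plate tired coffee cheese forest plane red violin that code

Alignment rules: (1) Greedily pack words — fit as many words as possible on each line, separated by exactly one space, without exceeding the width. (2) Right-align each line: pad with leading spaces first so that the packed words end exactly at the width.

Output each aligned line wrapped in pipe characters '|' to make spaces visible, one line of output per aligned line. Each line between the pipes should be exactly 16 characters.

Answer: |  in plate tired|
|   coffee cheese|
|forest plane red|
|violin that code|

Derivation:
Line 1: ['in', 'plate', 'tired'] (min_width=14, slack=2)
Line 2: ['coffee', 'cheese'] (min_width=13, slack=3)
Line 3: ['forest', 'plane', 'red'] (min_width=16, slack=0)
Line 4: ['violin', 'that', 'code'] (min_width=16, slack=0)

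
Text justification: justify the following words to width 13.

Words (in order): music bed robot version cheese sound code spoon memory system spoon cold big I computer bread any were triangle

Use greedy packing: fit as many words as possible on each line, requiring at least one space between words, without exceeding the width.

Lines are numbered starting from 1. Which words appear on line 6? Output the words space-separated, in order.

Answer: spoon cold

Derivation:
Line 1: ['music', 'bed'] (min_width=9, slack=4)
Line 2: ['robot', 'version'] (min_width=13, slack=0)
Line 3: ['cheese', 'sound'] (min_width=12, slack=1)
Line 4: ['code', 'spoon'] (min_width=10, slack=3)
Line 5: ['memory', 'system'] (min_width=13, slack=0)
Line 6: ['spoon', 'cold'] (min_width=10, slack=3)
Line 7: ['big', 'I'] (min_width=5, slack=8)
Line 8: ['computer'] (min_width=8, slack=5)
Line 9: ['bread', 'any'] (min_width=9, slack=4)
Line 10: ['were', 'triangle'] (min_width=13, slack=0)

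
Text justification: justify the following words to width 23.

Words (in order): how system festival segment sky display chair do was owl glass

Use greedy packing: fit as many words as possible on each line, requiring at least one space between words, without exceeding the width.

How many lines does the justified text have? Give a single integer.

Line 1: ['how', 'system', 'festival'] (min_width=19, slack=4)
Line 2: ['segment', 'sky', 'display'] (min_width=19, slack=4)
Line 3: ['chair', 'do', 'was', 'owl', 'glass'] (min_width=22, slack=1)
Total lines: 3

Answer: 3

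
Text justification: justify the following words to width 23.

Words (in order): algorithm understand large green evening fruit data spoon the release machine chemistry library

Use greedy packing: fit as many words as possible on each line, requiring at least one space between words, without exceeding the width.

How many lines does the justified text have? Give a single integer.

Answer: 5

Derivation:
Line 1: ['algorithm', 'understand'] (min_width=20, slack=3)
Line 2: ['large', 'green', 'evening'] (min_width=19, slack=4)
Line 3: ['fruit', 'data', 'spoon', 'the'] (min_width=20, slack=3)
Line 4: ['release', 'machine'] (min_width=15, slack=8)
Line 5: ['chemistry', 'library'] (min_width=17, slack=6)
Total lines: 5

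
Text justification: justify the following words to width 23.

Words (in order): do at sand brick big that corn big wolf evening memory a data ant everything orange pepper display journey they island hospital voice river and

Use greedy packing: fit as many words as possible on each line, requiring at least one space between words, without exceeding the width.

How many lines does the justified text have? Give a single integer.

Answer: 7

Derivation:
Line 1: ['do', 'at', 'sand', 'brick', 'big'] (min_width=20, slack=3)
Line 2: ['that', 'corn', 'big', 'wolf'] (min_width=18, slack=5)
Line 3: ['evening', 'memory', 'a', 'data'] (min_width=21, slack=2)
Line 4: ['ant', 'everything', 'orange'] (min_width=21, slack=2)
Line 5: ['pepper', 'display', 'journey'] (min_width=22, slack=1)
Line 6: ['they', 'island', 'hospital'] (min_width=20, slack=3)
Line 7: ['voice', 'river', 'and'] (min_width=15, slack=8)
Total lines: 7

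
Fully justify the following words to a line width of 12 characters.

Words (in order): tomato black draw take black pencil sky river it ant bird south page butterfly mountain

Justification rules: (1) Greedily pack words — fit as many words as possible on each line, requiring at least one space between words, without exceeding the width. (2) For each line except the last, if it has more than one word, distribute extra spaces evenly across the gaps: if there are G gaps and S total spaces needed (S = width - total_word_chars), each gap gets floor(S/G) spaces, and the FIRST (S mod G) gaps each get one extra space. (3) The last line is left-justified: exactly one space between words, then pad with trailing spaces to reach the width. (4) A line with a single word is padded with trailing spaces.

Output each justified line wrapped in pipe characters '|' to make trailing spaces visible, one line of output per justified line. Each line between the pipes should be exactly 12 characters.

Line 1: ['tomato', 'black'] (min_width=12, slack=0)
Line 2: ['draw', 'take'] (min_width=9, slack=3)
Line 3: ['black', 'pencil'] (min_width=12, slack=0)
Line 4: ['sky', 'river', 'it'] (min_width=12, slack=0)
Line 5: ['ant', 'bird'] (min_width=8, slack=4)
Line 6: ['south', 'page'] (min_width=10, slack=2)
Line 7: ['butterfly'] (min_width=9, slack=3)
Line 8: ['mountain'] (min_width=8, slack=4)

Answer: |tomato black|
|draw    take|
|black pencil|
|sky river it|
|ant     bird|
|south   page|
|butterfly   |
|mountain    |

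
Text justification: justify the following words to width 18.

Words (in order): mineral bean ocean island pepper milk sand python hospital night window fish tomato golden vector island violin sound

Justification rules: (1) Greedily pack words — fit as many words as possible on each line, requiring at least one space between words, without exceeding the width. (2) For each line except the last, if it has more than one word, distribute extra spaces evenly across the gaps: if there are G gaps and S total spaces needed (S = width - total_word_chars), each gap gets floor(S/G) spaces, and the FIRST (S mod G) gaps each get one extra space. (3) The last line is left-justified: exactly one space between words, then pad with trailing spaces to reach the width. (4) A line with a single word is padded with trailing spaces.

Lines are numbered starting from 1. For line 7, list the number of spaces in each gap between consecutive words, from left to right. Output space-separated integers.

Answer: 6

Derivation:
Line 1: ['mineral', 'bean', 'ocean'] (min_width=18, slack=0)
Line 2: ['island', 'pepper', 'milk'] (min_width=18, slack=0)
Line 3: ['sand', 'python'] (min_width=11, slack=7)
Line 4: ['hospital', 'night'] (min_width=14, slack=4)
Line 5: ['window', 'fish', 'tomato'] (min_width=18, slack=0)
Line 6: ['golden', 'vector'] (min_width=13, slack=5)
Line 7: ['island', 'violin'] (min_width=13, slack=5)
Line 8: ['sound'] (min_width=5, slack=13)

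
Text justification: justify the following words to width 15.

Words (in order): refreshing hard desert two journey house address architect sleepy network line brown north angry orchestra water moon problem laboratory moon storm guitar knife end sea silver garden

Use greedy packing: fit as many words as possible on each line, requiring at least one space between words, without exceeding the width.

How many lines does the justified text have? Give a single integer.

Line 1: ['refreshing', 'hard'] (min_width=15, slack=0)
Line 2: ['desert', 'two'] (min_width=10, slack=5)
Line 3: ['journey', 'house'] (min_width=13, slack=2)
Line 4: ['address'] (min_width=7, slack=8)
Line 5: ['architect'] (min_width=9, slack=6)
Line 6: ['sleepy', 'network'] (min_width=14, slack=1)
Line 7: ['line', 'brown'] (min_width=10, slack=5)
Line 8: ['north', 'angry'] (min_width=11, slack=4)
Line 9: ['orchestra', 'water'] (min_width=15, slack=0)
Line 10: ['moon', 'problem'] (min_width=12, slack=3)
Line 11: ['laboratory', 'moon'] (min_width=15, slack=0)
Line 12: ['storm', 'guitar'] (min_width=12, slack=3)
Line 13: ['knife', 'end', 'sea'] (min_width=13, slack=2)
Line 14: ['silver', 'garden'] (min_width=13, slack=2)
Total lines: 14

Answer: 14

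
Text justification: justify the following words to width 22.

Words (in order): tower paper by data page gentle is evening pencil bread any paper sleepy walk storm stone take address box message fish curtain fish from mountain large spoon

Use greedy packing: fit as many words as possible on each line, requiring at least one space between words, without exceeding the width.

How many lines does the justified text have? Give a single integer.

Line 1: ['tower', 'paper', 'by', 'data'] (min_width=19, slack=3)
Line 2: ['page', 'gentle', 'is', 'evening'] (min_width=22, slack=0)
Line 3: ['pencil', 'bread', 'any', 'paper'] (min_width=22, slack=0)
Line 4: ['sleepy', 'walk', 'storm'] (min_width=17, slack=5)
Line 5: ['stone', 'take', 'address', 'box'] (min_width=22, slack=0)
Line 6: ['message', 'fish', 'curtain'] (min_width=20, slack=2)
Line 7: ['fish', 'from', 'mountain'] (min_width=18, slack=4)
Line 8: ['large', 'spoon'] (min_width=11, slack=11)
Total lines: 8

Answer: 8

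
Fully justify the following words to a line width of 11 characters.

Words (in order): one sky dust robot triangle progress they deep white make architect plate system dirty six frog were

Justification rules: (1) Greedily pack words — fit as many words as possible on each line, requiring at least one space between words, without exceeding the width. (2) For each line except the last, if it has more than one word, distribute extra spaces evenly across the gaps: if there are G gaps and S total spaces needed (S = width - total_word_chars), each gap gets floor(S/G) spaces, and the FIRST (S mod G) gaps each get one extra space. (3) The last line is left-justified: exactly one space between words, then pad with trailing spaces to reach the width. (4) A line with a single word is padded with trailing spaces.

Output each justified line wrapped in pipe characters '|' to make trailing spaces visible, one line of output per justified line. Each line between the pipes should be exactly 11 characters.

Answer: |one     sky|
|dust  robot|
|triangle   |
|progress   |
|they   deep|
|white  make|
|architect  |
|plate      |
|system     |
|dirty   six|
|frog were  |

Derivation:
Line 1: ['one', 'sky'] (min_width=7, slack=4)
Line 2: ['dust', 'robot'] (min_width=10, slack=1)
Line 3: ['triangle'] (min_width=8, slack=3)
Line 4: ['progress'] (min_width=8, slack=3)
Line 5: ['they', 'deep'] (min_width=9, slack=2)
Line 6: ['white', 'make'] (min_width=10, slack=1)
Line 7: ['architect'] (min_width=9, slack=2)
Line 8: ['plate'] (min_width=5, slack=6)
Line 9: ['system'] (min_width=6, slack=5)
Line 10: ['dirty', 'six'] (min_width=9, slack=2)
Line 11: ['frog', 'were'] (min_width=9, slack=2)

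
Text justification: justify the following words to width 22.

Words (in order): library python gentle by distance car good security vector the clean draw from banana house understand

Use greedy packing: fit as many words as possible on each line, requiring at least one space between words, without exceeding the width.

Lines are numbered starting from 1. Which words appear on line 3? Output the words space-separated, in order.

Line 1: ['library', 'python', 'gentle'] (min_width=21, slack=1)
Line 2: ['by', 'distance', 'car', 'good'] (min_width=20, slack=2)
Line 3: ['security', 'vector', 'the'] (min_width=19, slack=3)
Line 4: ['clean', 'draw', 'from', 'banana'] (min_width=22, slack=0)
Line 5: ['house', 'understand'] (min_width=16, slack=6)

Answer: security vector the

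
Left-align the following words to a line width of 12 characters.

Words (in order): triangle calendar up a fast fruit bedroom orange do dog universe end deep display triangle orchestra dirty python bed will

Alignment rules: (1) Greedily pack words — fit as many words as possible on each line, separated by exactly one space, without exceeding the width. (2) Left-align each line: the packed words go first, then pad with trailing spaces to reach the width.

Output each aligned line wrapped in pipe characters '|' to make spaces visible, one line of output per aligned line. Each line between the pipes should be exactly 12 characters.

Line 1: ['triangle'] (min_width=8, slack=4)
Line 2: ['calendar', 'up'] (min_width=11, slack=1)
Line 3: ['a', 'fast', 'fruit'] (min_width=12, slack=0)
Line 4: ['bedroom'] (min_width=7, slack=5)
Line 5: ['orange', 'do'] (min_width=9, slack=3)
Line 6: ['dog', 'universe'] (min_width=12, slack=0)
Line 7: ['end', 'deep'] (min_width=8, slack=4)
Line 8: ['display'] (min_width=7, slack=5)
Line 9: ['triangle'] (min_width=8, slack=4)
Line 10: ['orchestra'] (min_width=9, slack=3)
Line 11: ['dirty', 'python'] (min_width=12, slack=0)
Line 12: ['bed', 'will'] (min_width=8, slack=4)

Answer: |triangle    |
|calendar up |
|a fast fruit|
|bedroom     |
|orange do   |
|dog universe|
|end deep    |
|display     |
|triangle    |
|orchestra   |
|dirty python|
|bed will    |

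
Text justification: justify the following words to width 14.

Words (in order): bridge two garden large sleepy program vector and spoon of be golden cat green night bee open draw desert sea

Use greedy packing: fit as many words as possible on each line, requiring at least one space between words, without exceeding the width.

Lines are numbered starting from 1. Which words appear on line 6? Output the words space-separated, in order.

Answer: golden cat

Derivation:
Line 1: ['bridge', 'two'] (min_width=10, slack=4)
Line 2: ['garden', 'large'] (min_width=12, slack=2)
Line 3: ['sleepy', 'program'] (min_width=14, slack=0)
Line 4: ['vector', 'and'] (min_width=10, slack=4)
Line 5: ['spoon', 'of', 'be'] (min_width=11, slack=3)
Line 6: ['golden', 'cat'] (min_width=10, slack=4)
Line 7: ['green', 'night'] (min_width=11, slack=3)
Line 8: ['bee', 'open', 'draw'] (min_width=13, slack=1)
Line 9: ['desert', 'sea'] (min_width=10, slack=4)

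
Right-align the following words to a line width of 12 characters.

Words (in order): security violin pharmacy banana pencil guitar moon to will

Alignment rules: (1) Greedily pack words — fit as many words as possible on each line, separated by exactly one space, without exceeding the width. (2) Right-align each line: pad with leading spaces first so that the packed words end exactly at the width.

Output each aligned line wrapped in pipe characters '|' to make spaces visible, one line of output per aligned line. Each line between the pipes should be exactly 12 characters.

Answer: |    security|
|      violin|
|    pharmacy|
|      banana|
|      pencil|
| guitar moon|
|     to will|

Derivation:
Line 1: ['security'] (min_width=8, slack=4)
Line 2: ['violin'] (min_width=6, slack=6)
Line 3: ['pharmacy'] (min_width=8, slack=4)
Line 4: ['banana'] (min_width=6, slack=6)
Line 5: ['pencil'] (min_width=6, slack=6)
Line 6: ['guitar', 'moon'] (min_width=11, slack=1)
Line 7: ['to', 'will'] (min_width=7, slack=5)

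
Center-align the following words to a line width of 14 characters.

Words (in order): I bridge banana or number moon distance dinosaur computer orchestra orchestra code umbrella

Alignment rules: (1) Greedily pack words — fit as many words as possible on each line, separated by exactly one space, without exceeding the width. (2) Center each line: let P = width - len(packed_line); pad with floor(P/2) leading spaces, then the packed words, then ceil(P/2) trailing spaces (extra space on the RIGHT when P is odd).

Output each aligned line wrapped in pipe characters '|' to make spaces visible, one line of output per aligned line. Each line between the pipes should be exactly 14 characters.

Line 1: ['I', 'bridge'] (min_width=8, slack=6)
Line 2: ['banana', 'or'] (min_width=9, slack=5)
Line 3: ['number', 'moon'] (min_width=11, slack=3)
Line 4: ['distance'] (min_width=8, slack=6)
Line 5: ['dinosaur'] (min_width=8, slack=6)
Line 6: ['computer'] (min_width=8, slack=6)
Line 7: ['orchestra'] (min_width=9, slack=5)
Line 8: ['orchestra', 'code'] (min_width=14, slack=0)
Line 9: ['umbrella'] (min_width=8, slack=6)

Answer: |   I bridge   |
|  banana or   |
| number moon  |
|   distance   |
|   dinosaur   |
|   computer   |
|  orchestra   |
|orchestra code|
|   umbrella   |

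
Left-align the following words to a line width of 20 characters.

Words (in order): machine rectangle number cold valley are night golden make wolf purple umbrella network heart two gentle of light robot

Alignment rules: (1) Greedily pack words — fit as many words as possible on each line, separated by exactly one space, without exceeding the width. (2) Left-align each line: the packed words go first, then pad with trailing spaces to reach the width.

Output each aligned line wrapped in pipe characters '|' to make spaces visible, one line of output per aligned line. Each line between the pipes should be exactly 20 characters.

Line 1: ['machine', 'rectangle'] (min_width=17, slack=3)
Line 2: ['number', 'cold', 'valley'] (min_width=18, slack=2)
Line 3: ['are', 'night', 'golden'] (min_width=16, slack=4)
Line 4: ['make', 'wolf', 'purple'] (min_width=16, slack=4)
Line 5: ['umbrella', 'network'] (min_width=16, slack=4)
Line 6: ['heart', 'two', 'gentle', 'of'] (min_width=19, slack=1)
Line 7: ['light', 'robot'] (min_width=11, slack=9)

Answer: |machine rectangle   |
|number cold valley  |
|are night golden    |
|make wolf purple    |
|umbrella network    |
|heart two gentle of |
|light robot         |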